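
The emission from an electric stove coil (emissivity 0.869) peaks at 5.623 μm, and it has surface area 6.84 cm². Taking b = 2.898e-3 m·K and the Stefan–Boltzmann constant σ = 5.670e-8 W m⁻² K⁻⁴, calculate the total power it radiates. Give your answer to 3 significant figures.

P ≈ 2.38 W

Wien's law: T = b/λ_max = 2.898×10⁻³/5.623×10⁻⁶ = 515.383 K.
Area A = 6.84 cm² = 6.84×10⁻⁴ m².
Then P = εσAT⁴ = 0.869×5.670×10⁻⁸×6.84×10⁻⁴×(515.383)⁴ = 2.38 W.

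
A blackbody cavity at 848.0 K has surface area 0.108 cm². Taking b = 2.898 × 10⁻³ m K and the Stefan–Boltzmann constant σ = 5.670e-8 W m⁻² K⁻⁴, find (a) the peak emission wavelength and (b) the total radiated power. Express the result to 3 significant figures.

λ_max ≈ 3.42 μm; P ≈ 0.317 W

(a) λ_max = b/T = 2.898×10⁻³/848.0 = 3.417×10⁻⁶ m = 3.42 μm.
Area A = 0.108 cm² = 1.08×10⁻⁵ m².
(b) P = σAT⁴ = 5.670×10⁻⁸×1.08×10⁻⁵×(848.0)⁴ = 0.317 W.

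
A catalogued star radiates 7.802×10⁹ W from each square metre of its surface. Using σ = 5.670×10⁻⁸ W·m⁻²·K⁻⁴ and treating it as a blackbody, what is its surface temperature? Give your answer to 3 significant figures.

T ≈ 1.93×10⁴ K

I = σT⁴, so T = (I/σ)^(1/4) = (7.802×10⁹/(5.670×10⁻⁸))^(1/4) = 1.93×10⁴ K.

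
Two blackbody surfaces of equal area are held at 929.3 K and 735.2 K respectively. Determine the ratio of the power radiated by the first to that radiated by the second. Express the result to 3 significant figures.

P₁/P₂ ≈ 2.55

With equal areas, P₁/P₂ = (T₁/T₂)⁴ = (929.3/735.2)⁴ = 2.55.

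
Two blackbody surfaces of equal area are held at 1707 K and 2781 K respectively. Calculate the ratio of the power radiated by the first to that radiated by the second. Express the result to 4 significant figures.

With equal areas, P₁/P₂ = (T₁/T₂)⁴ = (1707/2781)⁴ = 0.1419.

P₁/P₂ ≈ 0.1419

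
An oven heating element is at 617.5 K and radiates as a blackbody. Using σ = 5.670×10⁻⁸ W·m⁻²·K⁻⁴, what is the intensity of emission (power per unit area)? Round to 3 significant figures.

I ≈ 8.24×10³ W/m²

Stefan–Boltzmann: I = σT⁴ = 5.670×10⁻⁸ × (617.5)⁴ = 8.24×10³ W/m².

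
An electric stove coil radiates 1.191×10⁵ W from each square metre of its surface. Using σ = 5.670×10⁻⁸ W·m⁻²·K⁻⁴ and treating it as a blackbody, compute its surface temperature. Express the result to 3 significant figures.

I = σT⁴, so T = (I/σ)^(1/4) = (1.191×10⁵/(5.670×10⁻⁸))^(1/4) = 1.20×10³ K.

T ≈ 1.20×10³ K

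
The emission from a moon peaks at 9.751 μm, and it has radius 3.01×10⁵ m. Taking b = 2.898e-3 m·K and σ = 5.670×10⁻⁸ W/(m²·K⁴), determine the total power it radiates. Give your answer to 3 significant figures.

Wien's law: T = b/λ_max = 2.898×10⁻³/9.751×10⁻⁶ = 297.200 K.
Surface area A = 4πR² = 4π(3.01×10⁵ m)² = 1.13853×10¹² m².
Then P = σAT⁴ = 5.670×10⁻⁸×1.13853×10¹²×(297.200)⁴ = 5.04×10¹⁴ W.

P ≈ 5.04×10¹⁴ W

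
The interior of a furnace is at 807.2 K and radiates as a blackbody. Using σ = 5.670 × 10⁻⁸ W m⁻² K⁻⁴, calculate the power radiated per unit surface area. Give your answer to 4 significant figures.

Stefan–Boltzmann: I = σT⁴ = 5.670×10⁻⁸ × (807.2)⁴ = 2.407×10⁴ W/m².

I ≈ 2.407×10⁴ W/m²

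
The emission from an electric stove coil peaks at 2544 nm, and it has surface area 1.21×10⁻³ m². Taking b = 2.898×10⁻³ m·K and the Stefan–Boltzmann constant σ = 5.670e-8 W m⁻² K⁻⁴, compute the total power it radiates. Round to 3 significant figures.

P ≈ 116 W

Wien's law: T = b/λ_max = 2.898×10⁻³/2.544×10⁻⁶ = 1139.15 K.
Area A = 1.21×10⁻³ m².
Then P = σAT⁴ = 5.670×10⁻⁸×1.21×10⁻³×(1139.15)⁴ = 116 W.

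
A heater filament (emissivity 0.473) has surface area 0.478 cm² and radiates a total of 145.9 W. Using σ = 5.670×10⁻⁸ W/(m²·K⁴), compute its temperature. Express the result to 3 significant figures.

T ≈ 3.27×10³ K

Area A = 0.478 cm² = 4.78×10⁻⁵ m².
P = εσAT⁴ ⇒ T = (P/(εσA))^(1/4) = (145.9/(0.473×5.670×10⁻⁸×4.78×10⁻⁵))^(1/4) = 3.27×10³ K.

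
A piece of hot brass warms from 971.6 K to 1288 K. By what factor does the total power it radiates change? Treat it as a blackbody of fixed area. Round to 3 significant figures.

P ∝ T⁴, so P₂/P₁ = (T₂/T₁)⁴ = (1288/971.6)⁴ = (1.32565)⁴ = 3.09.

P₂/P₁ ≈ 3.09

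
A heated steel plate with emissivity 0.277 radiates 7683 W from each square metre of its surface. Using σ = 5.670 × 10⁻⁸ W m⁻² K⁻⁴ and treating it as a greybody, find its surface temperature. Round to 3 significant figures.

T ≈ 836 K

I = εσT⁴, so T = (I/εσ)^(1/4) = (7683/(0.277×5.670×10⁻⁸))^(1/4) = 836 K.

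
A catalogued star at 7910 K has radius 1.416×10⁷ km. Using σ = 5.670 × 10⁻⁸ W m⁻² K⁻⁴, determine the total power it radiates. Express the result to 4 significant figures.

P ≈ 5.593×10²⁹ W

Surface area A = 4πR² = 4π(1.416×10¹⁰ m)² = 2.51963×10²¹ m².
P = σAT⁴ = 5.670×10⁻⁸ × 2.51963×10²¹ × (7910)⁴ = 5.593×10²⁹ W.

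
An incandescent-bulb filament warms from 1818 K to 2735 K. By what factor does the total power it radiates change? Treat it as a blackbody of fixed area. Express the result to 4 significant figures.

P ∝ T⁴, so P₂/P₁ = (T₂/T₁)⁴ = (2735/1818)⁴ = (1.50440)⁴ = 5.122.

P₂/P₁ ≈ 5.122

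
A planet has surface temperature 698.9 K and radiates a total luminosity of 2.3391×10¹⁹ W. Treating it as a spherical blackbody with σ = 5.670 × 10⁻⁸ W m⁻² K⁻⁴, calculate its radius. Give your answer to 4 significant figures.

L = 4πR²σT⁴ ⇒ R = √(L/(4πσT⁴)).
σT⁴ = 13528.3 W/m², so R = √(2.3391×10¹⁹/(4π×13528.3)) = 1.173×10⁷ m.

R ≈ 1.173×10⁷ m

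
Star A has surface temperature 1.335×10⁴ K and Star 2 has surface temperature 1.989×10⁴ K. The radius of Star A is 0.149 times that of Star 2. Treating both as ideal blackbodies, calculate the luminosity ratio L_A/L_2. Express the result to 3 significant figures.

L_A/L_2 ≈ 4.51×10⁻³

L ∝ R²T⁴, so L_A/L_2 = (R_A/R_2)²(T_A/T_2)⁴ = (0.149)² × (1.335×10⁴/1.989×10⁴)⁴ = 0.022201 × 0.202949 = 4.51×10⁻³.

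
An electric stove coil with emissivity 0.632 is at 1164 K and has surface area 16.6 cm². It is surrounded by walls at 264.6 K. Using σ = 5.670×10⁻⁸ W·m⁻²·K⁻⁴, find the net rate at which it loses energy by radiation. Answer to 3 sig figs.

Area A = 16.6 cm² = 1.66×10⁻³ m².
Net radiated power P_net = εσA(T⁴ − T₀⁴) = 0.632×5.670×10⁻⁸×1.66×10⁻³×(1164⁴ − 264.6⁴).
T⁴ − T₀⁴ = 1.83574×10¹² − 4.90184×10⁹ = 1.83084×10¹² K⁴, so P_net = 109 W.

Net loss ≈ 109 W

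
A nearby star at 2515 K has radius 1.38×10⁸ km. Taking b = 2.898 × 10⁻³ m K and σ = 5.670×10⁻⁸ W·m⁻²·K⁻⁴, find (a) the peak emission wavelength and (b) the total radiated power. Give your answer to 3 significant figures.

λ_max ≈ 1.15 μm; P ≈ 5.43×10²⁹ W

(a) λ_max = b/T = 2.898×10⁻³/2515 = 1.152×10⁻⁶ m = 1.15 μm.
Surface area A = 4πR² = 4π(1.38×10¹¹ m)² = 2.39314×10²³ m².
(b) P = σAT⁴ = 5.670×10⁻⁸×2.39314×10²³×(2515)⁴ = 5.43×10²⁹ W.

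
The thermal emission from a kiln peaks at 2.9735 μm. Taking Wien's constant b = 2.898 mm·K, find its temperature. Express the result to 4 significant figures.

T ≈ 974.6 K

Wien's law gives T = b/λ_max = (2.898×10⁻³ m·K)/(2.9735×10⁻⁶ m) = 974.6 K.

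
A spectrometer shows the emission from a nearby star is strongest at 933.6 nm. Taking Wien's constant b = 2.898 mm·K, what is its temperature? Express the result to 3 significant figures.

T ≈ 3.10×10³ K

Wien's law gives T = b/λ_max = (2.898×10⁻³ m·K)/(9.336×10⁻⁷ m) = 3.10×10³ K.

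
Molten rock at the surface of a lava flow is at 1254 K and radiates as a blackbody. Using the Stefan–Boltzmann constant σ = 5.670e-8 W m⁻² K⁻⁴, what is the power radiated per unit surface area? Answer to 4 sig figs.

I ≈ 1.402×10⁵ W/m²

Stefan–Boltzmann: I = σT⁴ = 5.670×10⁻⁸ × (1254)⁴ = 1.402×10⁵ W/m².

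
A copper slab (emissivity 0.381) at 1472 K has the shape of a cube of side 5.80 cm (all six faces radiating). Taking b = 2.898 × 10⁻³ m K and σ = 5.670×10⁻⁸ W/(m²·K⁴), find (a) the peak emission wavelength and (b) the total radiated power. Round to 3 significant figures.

λ_max ≈ 1.97×10³ nm; P ≈ 2.05×10³ W

(a) λ_max = b/T = 2.898×10⁻³/1472 = 1.969×10⁻⁶ m = 1.97×10³ nm.
Area A = 6s² = 6×(0.0580 m)² = 0.020184 m².
(b) P = εσAT⁴ = 0.381×5.670×10⁻⁸×0.020184×(1472)⁴ = 2.05×10³ W.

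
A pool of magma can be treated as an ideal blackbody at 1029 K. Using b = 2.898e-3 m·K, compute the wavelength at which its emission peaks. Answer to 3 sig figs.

Wien's displacement law: λ_max = b/T = (2.898×10⁻³ m·K)/(1029 K) = 2.816×10⁻⁶ m.
That is 2.82×10³ nm, in the infrared range.

λ_max ≈ 2.82×10³ nm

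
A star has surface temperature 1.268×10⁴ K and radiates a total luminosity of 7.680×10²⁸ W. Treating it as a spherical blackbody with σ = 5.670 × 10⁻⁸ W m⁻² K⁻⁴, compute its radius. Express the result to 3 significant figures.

R ≈ 2.04×10⁹ m

L = 4πR²σT⁴ ⇒ R = √(L/(4πσT⁴)).
σT⁴ = 1.46575×10⁹ W/m², so R = √(7.680×10²⁸/(4π×1.46575×10⁹)) = 2.04×10⁹ m.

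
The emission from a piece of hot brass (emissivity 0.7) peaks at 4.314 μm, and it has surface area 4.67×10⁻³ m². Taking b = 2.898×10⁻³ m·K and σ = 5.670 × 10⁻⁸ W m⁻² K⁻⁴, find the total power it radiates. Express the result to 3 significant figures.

P ≈ 37.7 W

Wien's law: T = b/λ_max = 2.898×10⁻³/4.314×10⁻⁶ = 671.766 K.
Area A = 4.67×10⁻³ m².
Then P = εσAT⁴ = 0.7×5.670×10⁻⁸×4.67×10⁻³×(671.766)⁴ = 37.7 W.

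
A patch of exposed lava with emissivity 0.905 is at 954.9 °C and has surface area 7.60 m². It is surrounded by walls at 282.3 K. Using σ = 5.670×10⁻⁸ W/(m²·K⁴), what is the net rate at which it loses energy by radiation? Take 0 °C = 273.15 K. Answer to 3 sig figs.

Net loss ≈ 8.84×10⁵ W

T = 954.9 °C + 273.15 = 1228.05 K.
Area A = 7.60 m².
Net radiated power P_net = εσA(T⁴ − T₀⁴) = 0.905×5.670×10⁻⁸×7.60×(1228.05⁴ − 282.3⁴).
T⁴ − T₀⁴ = 2.27439×10¹² − 6.35102×10⁹ = 2.26804×10¹² K⁴, so P_net = 8.84×10⁵ W.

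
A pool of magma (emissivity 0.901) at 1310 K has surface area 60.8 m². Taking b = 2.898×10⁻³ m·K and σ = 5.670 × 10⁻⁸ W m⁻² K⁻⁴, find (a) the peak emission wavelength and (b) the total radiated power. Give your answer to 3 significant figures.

λ_max ≈ 2.21 μm; P ≈ 9.15×10⁶ W

(a) λ_max = b/T = 2.898×10⁻³/1310 = 2.212×10⁻⁶ m = 2.21 μm.
Area A = 60.8 m².
(b) P = εσAT⁴ = 0.901×5.670×10⁻⁸×60.8×(1310)⁴ = 9.15×10⁶ W.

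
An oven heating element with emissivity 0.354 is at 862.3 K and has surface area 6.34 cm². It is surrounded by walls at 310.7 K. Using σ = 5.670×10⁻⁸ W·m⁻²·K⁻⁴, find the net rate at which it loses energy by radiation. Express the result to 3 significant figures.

Area A = 6.34 cm² = 6.34×10⁻⁴ m².
Net radiated power P_net = εσA(T⁴ − T₀⁴) = 0.354×5.670×10⁻⁸×6.34×10⁻⁴×(862.3⁴ − 310.7⁴).
T⁴ − T₀⁴ = 5.52883×10¹¹ − 9.31891×10⁹ = 5.43564×10¹¹ K⁴, so P_net = 6.92 W.

Net loss ≈ 6.92 W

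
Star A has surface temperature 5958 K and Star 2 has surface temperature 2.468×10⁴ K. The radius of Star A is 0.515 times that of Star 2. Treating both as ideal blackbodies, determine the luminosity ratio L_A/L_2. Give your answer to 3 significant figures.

L ∝ R²T⁴, so L_A/L_2 = (R_A/R_2)²(T_A/T_2)⁴ = (0.515)² × (5958/2.468×10⁴)⁴ = 0.265225 × 3.39642×10⁻³ = 9.01×10⁻⁴.

L_A/L_2 ≈ 9.01×10⁻⁴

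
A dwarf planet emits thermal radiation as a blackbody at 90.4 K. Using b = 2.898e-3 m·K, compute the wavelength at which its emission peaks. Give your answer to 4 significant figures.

λ_max ≈ 32.06 μm

Wien's displacement law: λ_max = b/T = (2.898×10⁻³ m·K)/(90.4 K) = 3.2058×10⁻⁵ m.
That is 32.06 μm, in the infrared range.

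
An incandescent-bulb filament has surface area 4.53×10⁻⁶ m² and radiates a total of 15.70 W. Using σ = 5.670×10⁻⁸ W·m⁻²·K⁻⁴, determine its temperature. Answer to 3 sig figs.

T ≈ 2.80×10³ K

Area A = 4.53×10⁻⁶ m².
P = σAT⁴ ⇒ T = (P/(σA))^(1/4) = (15.70/(5.670×10⁻⁸×4.53×10⁻⁶))^(1/4) = 2.80×10³ K.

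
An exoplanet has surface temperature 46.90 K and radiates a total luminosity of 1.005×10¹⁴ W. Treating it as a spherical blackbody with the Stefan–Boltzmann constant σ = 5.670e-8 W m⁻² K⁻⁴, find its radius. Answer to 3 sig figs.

R ≈ 5.40×10⁶ m

L = 4πR²σT⁴ ⇒ R = √(L/(4πσT⁴)).
σT⁴ = 0.274331 W/m², so R = √(1.005×10¹⁴/(4π×0.274331)) = 5.40×10⁶ m.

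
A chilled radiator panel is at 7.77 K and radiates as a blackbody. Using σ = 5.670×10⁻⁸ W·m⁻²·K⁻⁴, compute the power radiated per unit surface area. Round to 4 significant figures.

I ≈ 2.067×10⁻⁴ W/m²

Stefan–Boltzmann: I = σT⁴ = 5.670×10⁻⁸ × (7.77)⁴ = 2.067×10⁻⁴ W/m².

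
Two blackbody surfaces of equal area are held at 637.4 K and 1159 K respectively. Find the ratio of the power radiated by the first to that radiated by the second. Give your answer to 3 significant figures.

P₁/P₂ ≈ 0.0915

With equal areas, P₁/P₂ = (T₁/T₂)⁴ = (637.4/1159)⁴ = 0.0915.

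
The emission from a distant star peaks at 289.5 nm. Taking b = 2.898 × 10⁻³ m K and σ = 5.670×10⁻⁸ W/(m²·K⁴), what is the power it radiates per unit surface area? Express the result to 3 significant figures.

I ≈ 5.69×10⁸ W/m²

Wien's law: T = b/λ_max = 2.898×10⁻³/2.895×10⁻⁷ = 10010.4 K.
Then I = σT⁴ = 5.670×10⁻⁸×(10010.4)⁴ = 5.69×10⁸ W/m².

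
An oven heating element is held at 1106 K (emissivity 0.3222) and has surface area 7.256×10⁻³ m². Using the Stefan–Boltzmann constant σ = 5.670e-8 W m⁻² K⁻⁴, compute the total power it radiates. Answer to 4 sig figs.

Area A = 7.256×10⁻³ m².
P = εσAT⁴ = 0.3222 × 5.670×10⁻⁸ × 7.256×10⁻³ × (1106)⁴ = 198.3 W.

P ≈ 198.3 W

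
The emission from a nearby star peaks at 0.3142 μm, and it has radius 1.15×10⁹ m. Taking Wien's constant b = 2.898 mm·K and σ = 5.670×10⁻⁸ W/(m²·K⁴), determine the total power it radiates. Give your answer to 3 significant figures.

P ≈ 6.82×10²⁷ W

Wien's law: T = b/λ_max = 2.898×10⁻³/3.142×10⁻⁷ = 9223.42 K.
Surface area A = 4πR² = 4π(1.15×10⁹ m)² = 1.66190×10¹⁹ m².
Then P = σAT⁴ = 5.670×10⁻⁸×1.66190×10¹⁹×(9223.42)⁴ = 6.82×10²⁷ W.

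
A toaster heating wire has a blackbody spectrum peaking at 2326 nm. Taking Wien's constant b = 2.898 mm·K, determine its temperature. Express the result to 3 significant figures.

T ≈ 1.25×10³ K

Wien's law gives T = b/λ_max = (2.898×10⁻³ m·K)/(2.326×10⁻⁶ m) = 1.25×10³ K.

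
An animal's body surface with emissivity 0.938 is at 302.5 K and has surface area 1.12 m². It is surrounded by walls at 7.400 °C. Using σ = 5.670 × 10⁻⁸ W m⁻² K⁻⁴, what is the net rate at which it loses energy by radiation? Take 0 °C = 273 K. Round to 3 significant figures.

Net loss ≈ 131 W

Surroundings: T = 7.400 °C + 273 = 280.400 K.
Area A = 1.12 m².
Net radiated power P_net = εσA(T⁴ − T₀⁴) = 0.938×5.670×10⁻⁸×1.12×(302.5⁴ − 280.400⁴).
T⁴ − T₀⁴ = 8.37339×10⁹ − 6.18176×10⁹ = 2.19163×10⁹ K⁴, so P_net = 131 W.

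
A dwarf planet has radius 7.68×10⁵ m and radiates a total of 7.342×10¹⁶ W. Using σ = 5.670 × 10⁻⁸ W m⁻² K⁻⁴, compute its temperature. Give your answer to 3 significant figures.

Surface area A = 4πR² = 4π(7.68×10⁵ m)² = 7.41195×10¹² m².
P = σAT⁴ ⇒ T = (P/(σA))^(1/4) = (7.342×10¹⁶/(5.670×10⁻⁸×7.41195×10¹²))^(1/4) = 647 K.

T ≈ 647 K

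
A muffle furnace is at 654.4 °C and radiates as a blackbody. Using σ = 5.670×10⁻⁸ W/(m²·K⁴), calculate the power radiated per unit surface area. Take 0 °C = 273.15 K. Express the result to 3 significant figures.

T = 654.4 °C + 273.15 = 927.55 K.
Stefan–Boltzmann: I = σT⁴ = 5.670×10⁻⁸ × (927.55)⁴ = 4.20×10⁴ W/m².

I ≈ 4.20×10⁴ W/m²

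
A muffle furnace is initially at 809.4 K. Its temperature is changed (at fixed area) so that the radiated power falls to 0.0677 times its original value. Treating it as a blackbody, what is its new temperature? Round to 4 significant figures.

T₂ ≈ 412.9 K

P ∝ T⁴, so T₂/T₁ = (P₂/P₁)^(1/4) = (0.0677)^(1/4) = 0.510090.
T₂ = 809.4 × 0.510090 = 412.9 K.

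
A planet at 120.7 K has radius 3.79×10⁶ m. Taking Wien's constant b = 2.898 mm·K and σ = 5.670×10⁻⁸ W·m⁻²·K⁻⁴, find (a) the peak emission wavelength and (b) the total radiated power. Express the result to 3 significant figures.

(a) λ_max = b/T = 2.898×10⁻³/120.7 = 2.401×10⁻⁵ m = 24.0 μm.
Surface area A = 4πR² = 4π(3.79×10⁶ m)² = 1.80505×10¹⁴ m².
(b) P = σAT⁴ = 5.670×10⁻⁸×1.80505×10¹⁴×(120.7)⁴ = 2.17×10¹⁵ W.

λ_max ≈ 24.0 μm; P ≈ 2.17×10¹⁵ W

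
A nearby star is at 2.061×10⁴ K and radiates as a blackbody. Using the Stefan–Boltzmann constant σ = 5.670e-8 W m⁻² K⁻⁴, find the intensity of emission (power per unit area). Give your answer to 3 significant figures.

I ≈ 1.02×10¹⁰ W/m²

Stefan–Boltzmann: I = σT⁴ = 5.670×10⁻⁸ × (2.061×10⁴)⁴ = 1.02×10¹⁰ W/m².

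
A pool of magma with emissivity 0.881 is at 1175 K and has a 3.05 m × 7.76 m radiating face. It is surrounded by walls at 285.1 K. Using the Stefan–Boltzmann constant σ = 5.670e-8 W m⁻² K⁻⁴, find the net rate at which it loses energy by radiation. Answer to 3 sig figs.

Net loss ≈ 2.25×10⁶ W

Area A = 3.05 × 7.76 = 23.668 m².
Net radiated power P_net = εσA(T⁴ − T₀⁴) = 0.881×5.670×10⁻⁸×23.668×(1175⁴ − 285.1⁴).
T⁴ − T₀⁴ = 1.90613×10¹² − 6.60677×10⁹ = 1.89952×10¹² K⁴, so P_net = 2.25×10⁶ W.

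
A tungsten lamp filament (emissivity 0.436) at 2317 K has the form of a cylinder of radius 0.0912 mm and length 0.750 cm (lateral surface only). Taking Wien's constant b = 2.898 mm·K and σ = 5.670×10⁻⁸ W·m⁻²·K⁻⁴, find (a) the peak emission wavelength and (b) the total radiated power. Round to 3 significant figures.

(a) λ_max = b/T = 2.898×10⁻³/2317 = 1.251×10⁻⁶ m = 1.25 μm.
Lateral area A = 2πrL = 2π×9.12×10⁻⁵×7.50×10⁻³ = 4.29770×10⁻⁶ m².
(b) P = εσAT⁴ = 0.436×5.670×10⁻⁸×4.29770×10⁻⁶×(2317)⁴ = 3.06 W.

λ_max ≈ 1.25 μm; P ≈ 3.06 W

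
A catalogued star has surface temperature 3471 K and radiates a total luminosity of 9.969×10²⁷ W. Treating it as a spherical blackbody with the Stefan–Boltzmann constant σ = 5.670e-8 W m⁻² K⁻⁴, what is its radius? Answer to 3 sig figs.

R ≈ 9.82×10⁹ m

L = 4πR²σT⁴ ⇒ R = √(L/(4πσT⁴)).
σT⁴ = 8.23003×10⁶ W/m², so R = √(9.969×10²⁷/(4π×8.23003×10⁶)) = 9.82×10⁹ m.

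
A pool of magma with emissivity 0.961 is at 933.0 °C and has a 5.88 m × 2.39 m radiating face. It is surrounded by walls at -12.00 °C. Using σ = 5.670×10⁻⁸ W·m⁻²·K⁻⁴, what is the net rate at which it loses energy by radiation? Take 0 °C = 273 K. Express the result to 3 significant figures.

Net loss ≈ 1.62×10⁶ W

T = 933.0 °C + 273 = 1206.0 K.
Surroundings: T = -12.00 °C + 273 = 261.00 K.
Area A = 5.88 × 2.39 = 14.0532 m².
Net radiated power P_net = εσA(T⁴ − T₀⁴) = 0.961×5.670×10⁻⁸×14.0532×(1206.0⁴ − 261.00⁴).
T⁴ − T₀⁴ = 2.11538×10¹² − 4.64047×10⁹ = 2.11074×10¹² K⁴, so P_net = 1.62×10⁶ W.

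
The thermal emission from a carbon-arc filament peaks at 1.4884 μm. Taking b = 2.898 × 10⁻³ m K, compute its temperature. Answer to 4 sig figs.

Wien's law gives T = b/λ_max = (2.898×10⁻³ m·K)/(1.4884×10⁻⁶ m) = 1947 K.

T ≈ 1947 K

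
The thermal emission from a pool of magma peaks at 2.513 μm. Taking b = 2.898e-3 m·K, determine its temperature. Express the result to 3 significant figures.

Wien's law gives T = b/λ_max = (2.898×10⁻³ m·K)/(2.513×10⁻⁶ m) = 1.15×10³ K.

T ≈ 1.15×10³ K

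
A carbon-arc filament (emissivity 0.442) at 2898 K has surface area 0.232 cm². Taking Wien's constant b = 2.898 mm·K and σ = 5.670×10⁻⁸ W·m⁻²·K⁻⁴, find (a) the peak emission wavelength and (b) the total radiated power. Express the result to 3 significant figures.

λ_max ≈ 1.00×10³ nm; P ≈ 41.0 W

(a) λ_max = b/T = 2.898×10⁻³/2898 = 1.000×10⁻⁶ m = 1.00×10³ nm.
Area A = 0.232 cm² = 2.32×10⁻⁵ m².
(b) P = εσAT⁴ = 0.442×5.670×10⁻⁸×2.32×10⁻⁵×(2898)⁴ = 41.0 W.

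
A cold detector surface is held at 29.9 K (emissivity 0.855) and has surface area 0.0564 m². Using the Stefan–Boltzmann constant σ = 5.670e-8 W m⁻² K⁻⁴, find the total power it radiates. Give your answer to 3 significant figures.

Area A = 0.0564 m².
P = εσAT⁴ = 0.855 × 5.670×10⁻⁸ × 0.0564 × (29.9)⁴ = 2.19×10⁻³ W.

P ≈ 2.19×10⁻³ W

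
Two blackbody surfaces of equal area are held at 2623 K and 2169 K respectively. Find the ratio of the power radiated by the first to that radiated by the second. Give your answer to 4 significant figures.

With equal areas, P₁/P₂ = (T₁/T₂)⁴ = (2623/2169)⁴ = 2.139.

P₁/P₂ ≈ 2.139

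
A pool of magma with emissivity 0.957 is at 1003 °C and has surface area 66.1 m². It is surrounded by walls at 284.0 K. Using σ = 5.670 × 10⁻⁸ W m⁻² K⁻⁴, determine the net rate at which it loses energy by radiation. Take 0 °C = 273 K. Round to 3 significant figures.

Net loss ≈ 9.48×10⁶ W

T = 1003 °C + 273 = 1276 K.
Area A = 66.1 m².
Net radiated power P_net = εσA(T⁴ − T₀⁴) = 0.957×5.670×10⁻⁸×66.1×(1276⁴ − 284.0⁴).
T⁴ − T₀⁴ = 2.65096×10¹² − 6.50539×10⁹ = 2.64445×10¹² K⁴, so P_net = 9.48×10⁶ W.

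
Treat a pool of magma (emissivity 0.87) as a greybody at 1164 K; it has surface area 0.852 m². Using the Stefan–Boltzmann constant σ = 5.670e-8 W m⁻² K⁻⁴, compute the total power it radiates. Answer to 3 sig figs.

P ≈ 7.72×10⁴ W

Area A = 0.852 m².
P = εσAT⁴ = 0.87 × 5.670×10⁻⁸ × 0.852 × (1164)⁴ = 7.72×10⁴ W.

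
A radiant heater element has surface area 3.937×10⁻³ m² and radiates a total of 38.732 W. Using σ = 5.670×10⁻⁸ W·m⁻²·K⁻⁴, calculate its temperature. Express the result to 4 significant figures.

Area A = 3.937×10⁻³ m².
P = σAT⁴ ⇒ T = (P/(σA))^(1/4) = (38.732/(5.670×10⁻⁸×3.937×10⁻³))^(1/4) = 645.4 K.

T ≈ 645.4 K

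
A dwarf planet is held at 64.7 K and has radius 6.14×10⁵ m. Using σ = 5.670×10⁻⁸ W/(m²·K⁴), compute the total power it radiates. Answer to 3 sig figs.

Surface area A = 4πR² = 4π(6.14×10⁵ m)² = 4.73747×10¹² m².
P = σAT⁴ = 5.670×10⁻⁸ × 4.73747×10¹² × (64.7)⁴ = 4.71×10¹² W.

P ≈ 4.71×10¹² W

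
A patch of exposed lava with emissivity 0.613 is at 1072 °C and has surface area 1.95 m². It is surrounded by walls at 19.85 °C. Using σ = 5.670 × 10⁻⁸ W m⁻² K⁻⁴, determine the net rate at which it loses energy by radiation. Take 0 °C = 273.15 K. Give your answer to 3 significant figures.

T = 1072 °C + 273.15 = 1345.15 K.
Surroundings: T = 19.85 °C + 273.15 = 293.00 K.
Area A = 1.95 m².
Net radiated power P_net = εσA(T⁴ − T₀⁴) = 0.613×5.670×10⁻⁸×1.95×(1345.15⁴ − 293.00⁴).
T⁴ − T₀⁴ = 3.27403×10¹² − 7.37005×10⁹ = 3.26666×10¹² K⁴, so P_net = 2.21×10⁵ W.

Net loss ≈ 2.21×10⁵ W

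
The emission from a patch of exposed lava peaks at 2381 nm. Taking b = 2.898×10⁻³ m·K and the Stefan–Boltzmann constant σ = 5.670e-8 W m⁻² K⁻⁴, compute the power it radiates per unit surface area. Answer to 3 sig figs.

Wien's law: T = b/λ_max = 2.898×10⁻³/2.381×10⁻⁶ = 1217.14 K.
Then I = σT⁴ = 5.670×10⁻⁸×(1217.14)⁴ = 1.24×10⁵ W/m².

I ≈ 1.24×10⁵ W/m²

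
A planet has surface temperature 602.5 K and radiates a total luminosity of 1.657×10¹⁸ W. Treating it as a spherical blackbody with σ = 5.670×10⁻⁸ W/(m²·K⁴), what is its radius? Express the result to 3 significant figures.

R ≈ 4.20×10⁶ m

L = 4πR²σT⁴ ⇒ R = √(L/(4πσT⁴)).
σT⁴ = 7471.56 W/m², so R = √(1.657×10¹⁸/(4π×7471.56)) = 4.20×10⁶ m.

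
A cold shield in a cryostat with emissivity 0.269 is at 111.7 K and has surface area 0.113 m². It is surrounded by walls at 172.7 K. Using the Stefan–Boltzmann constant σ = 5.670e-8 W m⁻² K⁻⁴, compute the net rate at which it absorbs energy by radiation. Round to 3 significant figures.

Net gain ≈ 1.26 W

Area A = 0.113 m².
Net radiated power P_net = εσA(T⁴ − T₀⁴) = 0.269×5.670×10⁻⁸×0.113×(111.7⁴ − 172.7⁴).
T⁴ − T₀⁴ = 1.55673×10⁸ − 8.89548×10⁸ = -7.33875×10⁸ K⁴, so P_net = -1.26 W — negative, meaning a net gain of 1.26 W.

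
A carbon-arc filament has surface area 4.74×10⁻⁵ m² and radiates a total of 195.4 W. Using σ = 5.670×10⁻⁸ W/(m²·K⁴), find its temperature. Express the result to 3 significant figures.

Area A = 4.74×10⁻⁵ m².
P = σAT⁴ ⇒ T = (P/(σA))^(1/4) = (195.4/(5.670×10⁻⁸×4.74×10⁻⁵))^(1/4) = 2.92×10³ K.

T ≈ 2.92×10³ K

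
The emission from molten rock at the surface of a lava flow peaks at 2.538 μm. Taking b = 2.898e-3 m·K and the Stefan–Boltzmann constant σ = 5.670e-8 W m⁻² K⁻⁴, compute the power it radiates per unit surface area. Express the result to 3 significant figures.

I ≈ 9.64×10⁴ W/m²

Wien's law: T = b/λ_max = 2.898×10⁻³/2.538×10⁻⁶ = 1141.84 K.
Then I = σT⁴ = 5.670×10⁻⁸×(1141.84)⁴ = 9.64×10⁴ W/m².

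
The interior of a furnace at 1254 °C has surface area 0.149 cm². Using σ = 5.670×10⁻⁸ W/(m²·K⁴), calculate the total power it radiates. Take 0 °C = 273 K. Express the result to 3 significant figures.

T = 1254 °C + 273 = 1527 K.
Area A = 0.149 cm² = 1.49×10⁻⁵ m².
P = σAT⁴ = 5.670×10⁻⁸ × 1.49×10⁻⁵ × (1527)⁴ = 4.59 W.

P ≈ 4.59 W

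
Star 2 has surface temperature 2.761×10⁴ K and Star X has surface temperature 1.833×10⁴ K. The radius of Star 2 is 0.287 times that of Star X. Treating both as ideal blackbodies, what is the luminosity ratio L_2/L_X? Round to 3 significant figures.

L_2/L_X ≈ 0.424

L ∝ R²T⁴, so L_2/L_X = (R_2/R_X)²(T_2/T_X)⁴ = (0.287)² × (2.761×10⁴/1.833×10⁴)⁴ = 0.082369 × 5.14773 = 0.424.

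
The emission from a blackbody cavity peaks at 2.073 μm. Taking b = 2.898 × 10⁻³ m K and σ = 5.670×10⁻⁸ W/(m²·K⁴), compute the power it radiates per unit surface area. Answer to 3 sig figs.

I ≈ 2.17×10⁵ W/m²

Wien's law: T = b/λ_max = 2.898×10⁻³/2.073×10⁻⁶ = 1397.97 K.
Then I = σT⁴ = 5.670×10⁻⁸×(1397.97)⁴ = 2.17×10⁵ W/m².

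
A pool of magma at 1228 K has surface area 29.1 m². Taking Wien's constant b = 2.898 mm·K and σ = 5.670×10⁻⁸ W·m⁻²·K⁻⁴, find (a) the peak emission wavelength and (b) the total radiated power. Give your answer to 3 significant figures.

(a) λ_max = b/T = 2.898×10⁻³/1228 = 2.360×10⁻⁶ m = 2.36×10³ nm.
Area A = 29.1 m².
(b) P = σAT⁴ = 5.670×10⁻⁸×29.1×(1228)⁴ = 3.75×10⁶ W.

λ_max ≈ 2.36×10³ nm; P ≈ 3.75×10⁶ W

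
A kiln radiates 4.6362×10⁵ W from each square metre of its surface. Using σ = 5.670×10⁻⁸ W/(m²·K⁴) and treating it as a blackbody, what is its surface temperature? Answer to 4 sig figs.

I = σT⁴, so T = (I/σ)^(1/4) = (4.6362×10⁵/(5.670×10⁻⁸))^(1/4) = 1691 K.

T ≈ 1691 K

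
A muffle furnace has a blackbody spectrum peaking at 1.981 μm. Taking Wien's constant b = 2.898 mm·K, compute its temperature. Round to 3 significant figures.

Wien's law gives T = b/λ_max = (2.898×10⁻³ m·K)/(1.981×10⁻⁶ m) = 1.46×10³ K.

T ≈ 1.46×10³ K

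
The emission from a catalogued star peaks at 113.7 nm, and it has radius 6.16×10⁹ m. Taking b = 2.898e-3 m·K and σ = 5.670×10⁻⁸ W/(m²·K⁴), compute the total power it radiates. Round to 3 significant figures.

Wien's law: T = b/λ_max = 2.898×10⁻³/1.137×10⁻⁷ = 25488.1 K.
Surface area A = 4πR² = 4π(6.16×10⁹ m)² = 4.76838×10²⁰ m².
Then P = σAT⁴ = 5.670×10⁻⁸×4.76838×10²⁰×(25488.1)⁴ = 1.14×10³¹ W.

P ≈ 1.14×10³¹ W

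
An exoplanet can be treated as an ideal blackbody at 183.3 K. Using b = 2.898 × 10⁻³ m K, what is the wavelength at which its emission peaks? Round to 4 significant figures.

λ_max ≈ 15.81 μm

Wien's displacement law: λ_max = b/T = (2.898×10⁻³ m·K)/(183.3 K) = 1.5810×10⁻⁵ m.
That is 15.81 μm, in the infrared range.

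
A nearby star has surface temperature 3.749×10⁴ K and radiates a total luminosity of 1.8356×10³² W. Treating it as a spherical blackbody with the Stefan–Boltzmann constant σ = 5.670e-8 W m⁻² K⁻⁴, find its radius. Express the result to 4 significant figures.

L = 4πR²σT⁴ ⇒ R = √(L/(4πσT⁴)).
σT⁴ = 1.12007×10¹¹ W/m², so R = √(1.8356×10³²/(4π×1.12007×10¹¹)) = 1.142×10¹⁰ m.

R ≈ 1.142×10¹⁰ m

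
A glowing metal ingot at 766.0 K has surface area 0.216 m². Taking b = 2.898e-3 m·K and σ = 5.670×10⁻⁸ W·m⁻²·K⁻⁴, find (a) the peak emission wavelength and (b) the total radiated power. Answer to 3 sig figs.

(a) λ_max = b/T = 2.898×10⁻³/766.0 = 3.783×10⁻⁶ m = 3.78 μm.
Area A = 0.216 m².
(b) P = σAT⁴ = 5.670×10⁻⁸×0.216×(766.0)⁴ = 4.22×10³ W.

λ_max ≈ 3.78 μm; P ≈ 4.22×10³ W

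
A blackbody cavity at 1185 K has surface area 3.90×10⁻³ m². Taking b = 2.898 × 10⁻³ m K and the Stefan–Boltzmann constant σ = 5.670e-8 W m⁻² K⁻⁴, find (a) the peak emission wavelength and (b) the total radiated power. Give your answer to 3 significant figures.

λ_max ≈ 2.45×10³ nm; P ≈ 436 W

(a) λ_max = b/T = 2.898×10⁻³/1185 = 2.446×10⁻⁶ m = 2.45×10³ nm.
Area A = 3.90×10⁻³ m².
(b) P = σAT⁴ = 5.670×10⁻⁸×3.90×10⁻³×(1185)⁴ = 436 W.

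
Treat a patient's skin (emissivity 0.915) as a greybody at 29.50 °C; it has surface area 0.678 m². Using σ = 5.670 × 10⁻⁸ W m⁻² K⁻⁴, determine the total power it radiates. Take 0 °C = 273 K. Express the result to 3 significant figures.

P ≈ 295 W

T = 29.50 °C + 273 = 302.50 K.
Area A = 0.678 m².
P = εσAT⁴ = 0.915 × 5.670×10⁻⁸ × 0.678 × (302.50)⁴ = 295 W.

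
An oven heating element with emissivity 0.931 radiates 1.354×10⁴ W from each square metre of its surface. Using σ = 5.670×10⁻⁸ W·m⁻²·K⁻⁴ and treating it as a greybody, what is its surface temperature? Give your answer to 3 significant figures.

I = εσT⁴, so T = (I/εσ)^(1/4) = (1.354×10⁴/(0.931×5.670×10⁻⁸))^(1/4) = 712 K.

T ≈ 712 K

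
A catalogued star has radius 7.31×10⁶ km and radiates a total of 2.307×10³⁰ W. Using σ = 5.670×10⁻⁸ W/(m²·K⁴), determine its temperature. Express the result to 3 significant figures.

T ≈ 1.57×10⁴ K

Surface area A = 4πR² = 4π(7.31×10⁹ m)² = 6.71498×10²⁰ m².
P = σAT⁴ ⇒ T = (P/(σA))^(1/4) = (2.307×10³⁰/(5.670×10⁻⁸×6.71498×10²⁰))^(1/4) = 1.57×10⁴ K.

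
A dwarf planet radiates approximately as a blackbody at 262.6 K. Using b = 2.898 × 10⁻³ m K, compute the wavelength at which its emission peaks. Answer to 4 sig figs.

Wien's displacement law: λ_max = b/T = (2.898×10⁻³ m·K)/(262.6 K) = 1.1036×10⁻⁵ m.
That is 11.04 μm, in the infrared range.

λ_max ≈ 11.04 μm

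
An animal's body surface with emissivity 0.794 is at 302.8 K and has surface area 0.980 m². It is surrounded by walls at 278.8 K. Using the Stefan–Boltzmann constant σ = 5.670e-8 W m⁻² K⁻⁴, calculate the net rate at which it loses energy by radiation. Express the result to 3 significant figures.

Area A = 0.980 m².
Net radiated power P_net = εσA(T⁴ − T₀⁴) = 0.794×5.670×10⁻⁸×0.980×(302.8⁴ − 278.8⁴).
T⁴ − T₀⁴ = 8.40666×10⁹ − 6.04187×10⁹ = 2.36479×10⁹ K⁴, so P_net = 104 W.

Net loss ≈ 104 W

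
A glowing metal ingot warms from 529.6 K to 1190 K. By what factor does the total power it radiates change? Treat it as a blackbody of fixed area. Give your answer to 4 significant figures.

P₂/P₁ ≈ 25.49

P ∝ T⁴, so P₂/P₁ = (T₂/T₁)⁴ = (1190/529.6)⁴ = (2.24698)⁴ = 25.49.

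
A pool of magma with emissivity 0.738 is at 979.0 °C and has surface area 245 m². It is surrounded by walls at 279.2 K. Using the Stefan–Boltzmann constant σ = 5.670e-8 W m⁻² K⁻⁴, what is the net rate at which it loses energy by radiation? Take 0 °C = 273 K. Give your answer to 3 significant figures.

Net loss ≈ 2.51×10⁷ W

T = 979.0 °C + 273 = 1252.0 K.
Area A = 245 m².
Net radiated power P_net = εσA(T⁴ − T₀⁴) = 0.738×5.670×10⁻⁸×245×(1252.0⁴ − 279.2⁴).
T⁴ − T₀⁴ = 2.45707×10¹² − 6.07661×10⁹ = 2.45099×10¹² K⁴, so P_net = 2.51×10⁷ W.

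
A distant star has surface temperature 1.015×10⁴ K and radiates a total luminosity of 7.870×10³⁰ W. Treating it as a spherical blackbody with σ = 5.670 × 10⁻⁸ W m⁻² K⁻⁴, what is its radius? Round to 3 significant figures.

R ≈ 3.23×10¹⁰ m

L = 4πR²σT⁴ ⇒ R = √(L/(4πσT⁴)).
σT⁴ = 6.01793×10⁸ W/m², so R = √(7.870×10³⁰/(4π×6.01793×10⁸)) = 3.23×10¹⁰ m.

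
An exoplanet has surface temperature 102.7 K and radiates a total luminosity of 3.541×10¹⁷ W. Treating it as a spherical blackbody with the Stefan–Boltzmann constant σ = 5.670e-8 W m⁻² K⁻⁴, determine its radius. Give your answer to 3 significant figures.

L = 4πR²σT⁴ ⇒ R = √(L/(4πσT⁴)).
σT⁴ = 6.30761 W/m², so R = √(3.541×10¹⁷/(4π×6.30761)) = 6.68×10⁷ m.

R ≈ 6.68×10⁷ m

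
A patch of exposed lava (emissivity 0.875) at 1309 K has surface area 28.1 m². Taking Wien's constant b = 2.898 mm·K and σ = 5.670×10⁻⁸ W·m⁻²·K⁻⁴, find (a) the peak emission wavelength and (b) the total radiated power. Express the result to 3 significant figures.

λ_max ≈ 2.21×10³ nm; P ≈ 4.09×10⁶ W

(a) λ_max = b/T = 2.898×10⁻³/1309 = 2.214×10⁻⁶ m = 2.21×10³ nm.
Area A = 28.1 m².
(b) P = εσAT⁴ = 0.875×5.670×10⁻⁸×28.1×(1309)⁴ = 4.09×10⁶ W.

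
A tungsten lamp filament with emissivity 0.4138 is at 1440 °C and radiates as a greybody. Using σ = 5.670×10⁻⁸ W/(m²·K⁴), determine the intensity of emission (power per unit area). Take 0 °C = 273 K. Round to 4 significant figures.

T = 1440 °C + 273 = 1713 K.
Stefan–Boltzmann: I = εσT⁴ = 0.4138 × 5.670×10⁻⁸ × (1713)⁴ = 2.020×10⁵ W/m².

I ≈ 2.020×10⁵ W/m²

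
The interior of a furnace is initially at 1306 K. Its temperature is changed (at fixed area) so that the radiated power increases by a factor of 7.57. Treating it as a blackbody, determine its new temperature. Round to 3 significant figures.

P ∝ T⁴, so T₂/T₁ = (P₂/P₁)^(1/4) = (7.57)^(1/4) = 1.65872.
T₂ = 1306 × 1.65872 = 2.17×10³ K.

T₂ ≈ 2.17×10³ K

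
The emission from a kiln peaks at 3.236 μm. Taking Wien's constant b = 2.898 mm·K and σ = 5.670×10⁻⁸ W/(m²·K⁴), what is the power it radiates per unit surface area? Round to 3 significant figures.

I ≈ 3.65×10⁴ W/m²

Wien's law: T = b/λ_max = 2.898×10⁻³/3.236×10⁻⁶ = 895.550 K.
Then I = σT⁴ = 5.670×10⁻⁸×(895.550)⁴ = 3.65×10⁴ W/m².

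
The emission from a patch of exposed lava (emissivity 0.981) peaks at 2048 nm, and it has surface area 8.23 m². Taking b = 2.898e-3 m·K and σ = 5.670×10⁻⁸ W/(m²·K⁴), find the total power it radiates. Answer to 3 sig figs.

P ≈ 1.84×10⁶ W

Wien's law: T = b/λ_max = 2.898×10⁻³/2.048×10⁻⁶ = 1415.04 K.
Area A = 8.23 m².
Then P = εσAT⁴ = 0.981×5.670×10⁻⁸×8.23×(1415.04)⁴ = 1.84×10⁶ W.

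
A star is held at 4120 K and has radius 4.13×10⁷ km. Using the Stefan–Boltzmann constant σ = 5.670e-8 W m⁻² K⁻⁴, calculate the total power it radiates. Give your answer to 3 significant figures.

Surface area A = 4πR² = 4π(4.13×10¹⁰ m)² = 2.14343×10²² m².
P = σAT⁴ = 5.670×10⁻⁸ × 2.14343×10²² × (4120)⁴ = 3.50×10²⁹ W.

P ≈ 3.50×10²⁹ W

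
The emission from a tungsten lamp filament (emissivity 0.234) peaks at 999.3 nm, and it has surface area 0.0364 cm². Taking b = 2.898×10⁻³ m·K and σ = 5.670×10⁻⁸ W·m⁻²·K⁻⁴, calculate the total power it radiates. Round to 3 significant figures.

Wien's law: T = b/λ_max = 2.898×10⁻³/9.993×10⁻⁷ = 2900.03 K.
Area A = 0.0364 cm² = 3.64×10⁻⁶ m².
Then P = εσAT⁴ = 0.234×5.670×10⁻⁸×3.64×10⁻⁶×(2900.03)⁴ = 3.42 W.

P ≈ 3.42 W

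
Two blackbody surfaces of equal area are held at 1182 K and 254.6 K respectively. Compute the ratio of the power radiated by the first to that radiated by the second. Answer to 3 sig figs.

With equal areas, P₁/P₂ = (T₁/T₂)⁴ = (1182/254.6)⁴ = 465.

P₁/P₂ ≈ 465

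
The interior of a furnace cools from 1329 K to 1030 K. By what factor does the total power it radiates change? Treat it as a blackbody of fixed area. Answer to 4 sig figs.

P ∝ T⁴, so P₂/P₁ = (T₂/T₁)⁴ = (1030/1329)⁴ = (0.775019)⁴ = 0.3608.

P₂/P₁ ≈ 0.3608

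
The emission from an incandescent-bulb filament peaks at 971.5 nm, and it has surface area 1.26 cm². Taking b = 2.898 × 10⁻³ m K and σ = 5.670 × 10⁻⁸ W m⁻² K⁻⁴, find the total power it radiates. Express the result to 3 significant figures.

Wien's law: T = b/λ_max = 2.898×10⁻³/9.715×10⁻⁷ = 2983.02 K.
Area A = 1.26 cm² = 1.26×10⁻⁴ m².
Then P = σAT⁴ = 5.670×10⁻⁸×1.26×10⁻⁴×(2983.02)⁴ = 566 W.

P ≈ 566 W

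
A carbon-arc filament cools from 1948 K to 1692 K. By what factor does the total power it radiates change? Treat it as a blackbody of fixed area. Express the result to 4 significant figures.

P ∝ T⁴, so P₂/P₁ = (T₂/T₁)⁴ = (1692/1948)⁴ = (0.868583)⁴ = 0.5692.

P₂/P₁ ≈ 0.5692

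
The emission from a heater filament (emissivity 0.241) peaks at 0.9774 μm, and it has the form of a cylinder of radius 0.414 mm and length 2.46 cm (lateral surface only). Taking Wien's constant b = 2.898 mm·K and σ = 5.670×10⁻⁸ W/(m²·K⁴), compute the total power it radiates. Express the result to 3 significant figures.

P ≈ 67.6 W

Wien's law: T = b/λ_max = 2.898×10⁻³/9.774×10⁻⁷ = 2965.01 K.
Lateral area A = 2πrL = 2π×4.14×10⁻⁴×0.0246 = 6.39905×10⁻⁵ m².
Then P = εσAT⁴ = 0.241×5.670×10⁻⁸×6.39905×10⁻⁵×(2965.01)⁴ = 67.6 W.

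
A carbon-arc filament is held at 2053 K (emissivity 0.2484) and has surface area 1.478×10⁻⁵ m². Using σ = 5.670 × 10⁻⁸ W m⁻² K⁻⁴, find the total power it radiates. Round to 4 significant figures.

P ≈ 3.698 W

Area A = 1.478×10⁻⁵ m².
P = εσAT⁴ = 0.2484 × 5.670×10⁻⁸ × 1.478×10⁻⁵ × (2053)⁴ = 3.698 W.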